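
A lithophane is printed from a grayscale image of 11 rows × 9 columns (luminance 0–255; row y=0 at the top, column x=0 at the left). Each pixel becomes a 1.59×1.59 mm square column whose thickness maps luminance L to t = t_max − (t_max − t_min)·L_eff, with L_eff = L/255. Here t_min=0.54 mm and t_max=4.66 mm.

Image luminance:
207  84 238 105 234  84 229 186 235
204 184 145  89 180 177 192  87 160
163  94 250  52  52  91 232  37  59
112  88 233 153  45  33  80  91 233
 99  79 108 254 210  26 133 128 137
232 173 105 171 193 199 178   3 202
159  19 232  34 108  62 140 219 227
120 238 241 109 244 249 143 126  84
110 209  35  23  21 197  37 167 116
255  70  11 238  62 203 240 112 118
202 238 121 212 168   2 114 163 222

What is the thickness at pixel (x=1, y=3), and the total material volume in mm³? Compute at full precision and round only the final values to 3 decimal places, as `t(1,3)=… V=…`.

t(1,3)=3.238 V=587.605

span = t_max - t_min = 4.66 - 0.54 = 4.120
L(1,3) = 88, L_eff = 88/255 = 0.345098
t(1,3) = 4.66 - 4.120·0.345098 = 3.238
Σt over all 11·9 pixels = 2963477/12750 ≈ 232.4295686
V = pitch²·Σt = 1.59²·2963477/12750 = 587.605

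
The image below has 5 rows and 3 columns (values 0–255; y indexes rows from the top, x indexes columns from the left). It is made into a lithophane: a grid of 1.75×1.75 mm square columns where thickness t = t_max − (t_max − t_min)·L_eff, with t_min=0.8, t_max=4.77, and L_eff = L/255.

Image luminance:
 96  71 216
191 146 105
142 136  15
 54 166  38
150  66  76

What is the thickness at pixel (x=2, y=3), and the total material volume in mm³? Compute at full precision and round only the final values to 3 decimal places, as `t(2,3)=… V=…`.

t(2,3)=4.178 V=139.593

span = t_max - t_min = 4.77 - 0.8 = 3.970
L(2,3) = 38, L_eff = 38/255 = 0.149020
t(2,3) = 4.77 - 3.970·0.149020 = 4.178
Σt over all 5·3 pixels = 387443/8500 ≈ 45.5815294
V = pitch²·Σt = 1.75²·387443/8500 = 139.593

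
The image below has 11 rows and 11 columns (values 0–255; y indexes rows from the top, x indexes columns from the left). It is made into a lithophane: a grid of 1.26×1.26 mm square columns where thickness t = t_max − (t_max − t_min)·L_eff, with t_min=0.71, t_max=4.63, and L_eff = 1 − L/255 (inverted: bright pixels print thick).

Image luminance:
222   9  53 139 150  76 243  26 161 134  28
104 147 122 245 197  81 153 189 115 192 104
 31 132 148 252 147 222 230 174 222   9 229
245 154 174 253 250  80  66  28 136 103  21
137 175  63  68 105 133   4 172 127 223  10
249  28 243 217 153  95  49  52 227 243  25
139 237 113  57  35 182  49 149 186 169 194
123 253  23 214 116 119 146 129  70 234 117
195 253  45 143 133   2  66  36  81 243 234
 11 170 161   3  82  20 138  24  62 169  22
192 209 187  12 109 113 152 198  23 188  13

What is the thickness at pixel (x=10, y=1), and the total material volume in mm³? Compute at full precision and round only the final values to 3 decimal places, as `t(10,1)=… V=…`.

t(10,1)=2.309 V=520.459

span = t_max - t_min = 4.63 - 0.71 = 3.920
L(10,1) = 104, L_eff = 1 - 104/255 = 0.592157 (inverted)
t(10,1) = 4.63 - 3.920·0.592157 = 2.309
Σt over all 11·11 pixels = 8359609/25500 ≈ 327.8278039
V = pitch²·Σt = 1.26²·8359609/25500 = 520.459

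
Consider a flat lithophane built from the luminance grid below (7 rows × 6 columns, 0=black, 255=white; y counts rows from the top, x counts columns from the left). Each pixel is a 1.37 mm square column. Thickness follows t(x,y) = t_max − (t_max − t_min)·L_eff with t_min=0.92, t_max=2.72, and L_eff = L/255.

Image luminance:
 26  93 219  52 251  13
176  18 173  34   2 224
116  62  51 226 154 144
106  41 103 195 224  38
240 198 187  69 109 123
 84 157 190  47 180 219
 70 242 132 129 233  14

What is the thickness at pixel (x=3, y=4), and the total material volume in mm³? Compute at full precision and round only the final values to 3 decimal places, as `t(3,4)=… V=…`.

span = t_max - t_min = 2.72 - 0.92 = 1.800
L(3,4) = 69, L_eff = 69/255 = 0.270588
t(3,4) = 2.72 - 1.800·0.270588 = 2.233
Σt over all 7·6 pixels = 6492/85 ≈ 76.3764706
V = pitch²·Σt = 1.37²·6492/85 = 143.351

t(3,4)=2.233 V=143.351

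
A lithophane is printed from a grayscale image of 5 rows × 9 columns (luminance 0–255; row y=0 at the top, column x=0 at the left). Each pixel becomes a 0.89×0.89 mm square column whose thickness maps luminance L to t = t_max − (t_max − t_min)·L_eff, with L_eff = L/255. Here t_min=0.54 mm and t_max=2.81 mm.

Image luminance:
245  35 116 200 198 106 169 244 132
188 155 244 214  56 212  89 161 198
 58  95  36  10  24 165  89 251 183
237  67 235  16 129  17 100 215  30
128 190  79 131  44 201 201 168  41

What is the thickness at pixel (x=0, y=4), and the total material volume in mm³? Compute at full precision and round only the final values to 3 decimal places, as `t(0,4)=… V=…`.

t(0,4)=1.671 V=57.134

span = t_max - t_min = 2.81 - 0.54 = 2.270
L(0,4) = 128, L_eff = 128/255 = 0.501961
t(0,4) = 2.81 - 2.270·0.501961 = 1.671
Σt over all 5·9 pixels = 613107/8500 ≈ 72.1302353
V = pitch²·Σt = 0.89²·613107/8500 = 57.134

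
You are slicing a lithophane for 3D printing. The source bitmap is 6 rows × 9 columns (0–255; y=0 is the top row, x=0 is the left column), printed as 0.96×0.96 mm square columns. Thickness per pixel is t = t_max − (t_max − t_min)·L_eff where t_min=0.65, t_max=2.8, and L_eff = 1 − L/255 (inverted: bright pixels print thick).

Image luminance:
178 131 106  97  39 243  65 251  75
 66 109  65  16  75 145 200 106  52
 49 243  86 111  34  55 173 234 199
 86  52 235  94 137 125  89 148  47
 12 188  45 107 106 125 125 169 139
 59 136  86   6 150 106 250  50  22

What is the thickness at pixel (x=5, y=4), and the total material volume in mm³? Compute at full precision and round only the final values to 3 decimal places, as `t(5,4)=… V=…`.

span = t_max - t_min = 2.8 - 0.65 = 2.150
L(5,4) = 125, L_eff = 1 - 125/255 = 0.509804 (inverted)
t(5,4) = 2.8 - 2.150·0.509804 = 1.704
Σt over all 6·9 pixels = 441181/5100 ≈ 86.5060784
V = pitch²·Σt = 0.96²·441181/5100 = 79.724

t(5,4)=1.704 V=79.724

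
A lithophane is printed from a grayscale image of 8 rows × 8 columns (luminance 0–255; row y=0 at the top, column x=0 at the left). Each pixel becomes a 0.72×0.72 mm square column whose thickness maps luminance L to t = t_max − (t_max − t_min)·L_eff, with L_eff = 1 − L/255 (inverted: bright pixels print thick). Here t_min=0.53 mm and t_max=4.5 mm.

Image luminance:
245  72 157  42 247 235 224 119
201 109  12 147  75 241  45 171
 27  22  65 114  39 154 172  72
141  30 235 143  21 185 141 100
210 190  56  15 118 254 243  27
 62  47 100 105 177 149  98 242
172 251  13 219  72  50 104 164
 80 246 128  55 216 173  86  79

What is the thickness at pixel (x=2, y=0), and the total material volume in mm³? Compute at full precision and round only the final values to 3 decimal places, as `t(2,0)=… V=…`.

span = t_max - t_min = 4.5 - 0.53 = 3.970
L(2,0) = 157, L_eff = 1 - 157/255 = 0.384314 (inverted)
t(2,0) = 4.5 - 3.970·0.384314 = 2.974
Σt over all 8·8 pixels = 1030487/6375 ≈ 161.6450196
V = pitch²·Σt = 0.72²·1030487/6375 = 83.797

t(2,0)=2.974 V=83.797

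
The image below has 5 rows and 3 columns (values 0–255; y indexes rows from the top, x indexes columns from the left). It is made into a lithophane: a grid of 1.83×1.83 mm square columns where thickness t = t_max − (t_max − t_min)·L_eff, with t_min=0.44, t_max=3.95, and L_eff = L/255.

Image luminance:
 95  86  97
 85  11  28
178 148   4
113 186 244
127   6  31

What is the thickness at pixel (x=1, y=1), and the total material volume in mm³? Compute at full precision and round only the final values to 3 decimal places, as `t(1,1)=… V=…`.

t(1,1)=3.799 V=132.089

span = t_max - t_min = 3.95 - 0.44 = 3.510
L(1,1) = 11, L_eff = 11/255 = 0.043137
t(1,1) = 3.95 - 3.510·0.043137 = 3.799
Σt over all 5·3 pixels = 167631/4250 ≈ 39.4425882
V = pitch²·Σt = 1.83²·167631/4250 = 132.089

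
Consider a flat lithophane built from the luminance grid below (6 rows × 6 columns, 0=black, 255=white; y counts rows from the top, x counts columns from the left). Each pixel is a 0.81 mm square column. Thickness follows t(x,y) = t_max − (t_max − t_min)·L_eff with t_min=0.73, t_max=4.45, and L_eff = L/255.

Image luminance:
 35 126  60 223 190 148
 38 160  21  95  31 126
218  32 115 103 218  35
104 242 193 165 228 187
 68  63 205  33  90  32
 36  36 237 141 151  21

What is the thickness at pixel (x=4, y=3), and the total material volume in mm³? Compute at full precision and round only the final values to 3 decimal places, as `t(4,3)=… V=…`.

t(4,3)=1.124 V=64.850

span = t_max - t_min = 4.45 - 0.73 = 3.720
L(4,3) = 228, L_eff = 228/255 = 0.894118
t(4,3) = 4.45 - 3.720·0.894118 = 1.124
Σt over all 6·6 pixels = 210039/2125 ≈ 98.8418824
V = pitch²·Σt = 0.81²·210039/2125 = 64.850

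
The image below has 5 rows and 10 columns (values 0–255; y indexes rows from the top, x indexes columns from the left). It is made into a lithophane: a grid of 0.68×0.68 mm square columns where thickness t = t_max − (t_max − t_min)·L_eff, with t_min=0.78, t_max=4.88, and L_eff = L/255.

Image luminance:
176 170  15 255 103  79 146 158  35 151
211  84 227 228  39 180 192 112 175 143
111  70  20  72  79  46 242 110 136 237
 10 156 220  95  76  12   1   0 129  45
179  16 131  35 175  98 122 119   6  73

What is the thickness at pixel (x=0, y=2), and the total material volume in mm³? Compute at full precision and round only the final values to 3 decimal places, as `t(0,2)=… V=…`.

span = t_max - t_min = 4.88 - 0.78 = 4.100
L(0,2) = 111, L_eff = 111/255 = 0.435294
t(0,2) = 4.88 - 4.100·0.435294 = 3.095
Σt over all 5·10 pixels = 2590/17 ≈ 152.3529412
V = pitch²·Σt = 0.68²·2590/17 = 70.448

t(0,2)=3.095 V=70.448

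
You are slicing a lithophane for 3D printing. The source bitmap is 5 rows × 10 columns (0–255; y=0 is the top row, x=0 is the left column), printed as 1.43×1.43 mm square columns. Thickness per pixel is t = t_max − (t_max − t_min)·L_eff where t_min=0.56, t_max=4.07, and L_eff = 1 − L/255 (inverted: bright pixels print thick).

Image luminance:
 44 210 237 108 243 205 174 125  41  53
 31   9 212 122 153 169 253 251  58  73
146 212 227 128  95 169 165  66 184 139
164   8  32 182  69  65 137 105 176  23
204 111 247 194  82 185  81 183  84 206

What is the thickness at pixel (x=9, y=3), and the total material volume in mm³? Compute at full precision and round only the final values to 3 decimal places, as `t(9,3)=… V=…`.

span = t_max - t_min = 4.07 - 0.56 = 3.510
L(9,3) = 23, L_eff = 1 - 23/255 = 0.909804 (inverted)
t(9,3) = 4.07 - 3.510·0.909804 = 0.877
Σt over all 5·10 pixels = 51914/425 ≈ 122.1505882
V = pitch²·Σt = 1.43²·51914/425 = 249.786

t(9,3)=0.877 V=249.786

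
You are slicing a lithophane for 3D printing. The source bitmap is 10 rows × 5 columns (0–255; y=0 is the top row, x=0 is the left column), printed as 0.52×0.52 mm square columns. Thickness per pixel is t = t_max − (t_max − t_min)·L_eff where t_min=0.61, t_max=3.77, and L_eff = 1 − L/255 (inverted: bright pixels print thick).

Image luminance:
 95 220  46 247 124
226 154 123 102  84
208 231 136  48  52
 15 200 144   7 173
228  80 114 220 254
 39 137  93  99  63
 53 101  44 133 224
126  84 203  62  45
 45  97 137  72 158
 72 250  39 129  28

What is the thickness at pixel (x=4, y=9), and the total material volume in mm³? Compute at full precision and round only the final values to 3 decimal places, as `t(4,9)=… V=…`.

t(4,9)=0.957 V=28.567

span = t_max - t_min = 3.77 - 0.61 = 3.160
L(4,9) = 28, L_eff = 1 - 28/255 = 0.890196 (inverted)
t(4,9) = 3.77 - 3.160·0.890196 = 0.957
Σt over all 10·5 pixels = 1346987/12750 ≈ 105.6460392
V = pitch²·Σt = 0.52²·1346987/12750 = 28.567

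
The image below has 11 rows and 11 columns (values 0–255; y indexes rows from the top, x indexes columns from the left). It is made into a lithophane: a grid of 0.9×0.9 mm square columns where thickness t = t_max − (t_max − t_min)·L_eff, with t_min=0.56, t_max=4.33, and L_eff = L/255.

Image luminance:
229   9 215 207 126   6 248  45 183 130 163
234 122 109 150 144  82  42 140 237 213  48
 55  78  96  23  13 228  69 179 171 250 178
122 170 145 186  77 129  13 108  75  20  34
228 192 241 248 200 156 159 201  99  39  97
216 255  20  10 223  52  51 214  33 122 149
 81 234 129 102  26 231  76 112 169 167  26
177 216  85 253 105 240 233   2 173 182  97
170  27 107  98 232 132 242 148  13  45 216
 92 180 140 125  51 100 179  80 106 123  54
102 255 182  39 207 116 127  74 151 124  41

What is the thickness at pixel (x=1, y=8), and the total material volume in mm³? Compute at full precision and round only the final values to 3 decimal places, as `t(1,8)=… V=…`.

span = t_max - t_min = 4.33 - 0.56 = 3.770
L(1,8) = 27, L_eff = 27/255 = 0.105882
t(1,8) = 4.33 - 3.770·0.105882 = 3.931
Σt over all 11·11 pixels = 491061/1700 ≈ 288.8594118
V = pitch²·Σt = 0.9²·491061/1700 = 233.976

t(1,8)=3.931 V=233.976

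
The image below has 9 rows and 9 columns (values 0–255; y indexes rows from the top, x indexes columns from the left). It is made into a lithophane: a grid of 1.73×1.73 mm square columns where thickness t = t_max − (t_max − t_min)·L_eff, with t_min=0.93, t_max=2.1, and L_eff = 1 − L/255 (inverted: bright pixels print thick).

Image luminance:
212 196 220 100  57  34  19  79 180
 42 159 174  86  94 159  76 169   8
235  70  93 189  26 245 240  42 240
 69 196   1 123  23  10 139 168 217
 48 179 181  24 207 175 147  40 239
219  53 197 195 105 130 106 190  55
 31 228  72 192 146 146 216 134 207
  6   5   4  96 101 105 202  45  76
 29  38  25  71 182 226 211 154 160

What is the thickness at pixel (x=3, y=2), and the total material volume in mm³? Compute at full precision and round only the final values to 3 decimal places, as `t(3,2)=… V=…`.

span = t_max - t_min = 2.1 - 0.93 = 1.170
L(3,2) = 189, L_eff = 1 - 189/255 = 0.258824 (inverted)
t(3,2) = 2.1 - 1.170·0.258824 = 1.797
Σt over all 9·9 pixels = 1029837/8500 ≈ 121.1572941
V = pitch²·Σt = 1.73²·1029837/8500 = 362.612

t(3,2)=1.797 V=362.612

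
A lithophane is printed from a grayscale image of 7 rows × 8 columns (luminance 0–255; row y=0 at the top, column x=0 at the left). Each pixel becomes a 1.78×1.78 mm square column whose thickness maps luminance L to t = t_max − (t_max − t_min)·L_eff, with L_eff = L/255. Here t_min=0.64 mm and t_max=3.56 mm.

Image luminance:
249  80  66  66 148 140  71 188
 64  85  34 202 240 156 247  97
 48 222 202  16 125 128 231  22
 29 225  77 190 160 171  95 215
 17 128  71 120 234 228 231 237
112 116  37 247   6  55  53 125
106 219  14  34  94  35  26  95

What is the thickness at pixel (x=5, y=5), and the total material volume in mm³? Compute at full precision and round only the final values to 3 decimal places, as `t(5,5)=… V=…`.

span = t_max - t_min = 3.56 - 0.64 = 2.920
L(5,5) = 55, L_eff = 55/255 = 0.215686
t(5,5) = 3.56 - 2.920·0.215686 = 2.930
Σt over all 7·8 pixels = 765103/6375 ≈ 120.0161569
V = pitch²·Σt = 1.78²·765103/6375 = 380.259

t(5,5)=2.930 V=380.259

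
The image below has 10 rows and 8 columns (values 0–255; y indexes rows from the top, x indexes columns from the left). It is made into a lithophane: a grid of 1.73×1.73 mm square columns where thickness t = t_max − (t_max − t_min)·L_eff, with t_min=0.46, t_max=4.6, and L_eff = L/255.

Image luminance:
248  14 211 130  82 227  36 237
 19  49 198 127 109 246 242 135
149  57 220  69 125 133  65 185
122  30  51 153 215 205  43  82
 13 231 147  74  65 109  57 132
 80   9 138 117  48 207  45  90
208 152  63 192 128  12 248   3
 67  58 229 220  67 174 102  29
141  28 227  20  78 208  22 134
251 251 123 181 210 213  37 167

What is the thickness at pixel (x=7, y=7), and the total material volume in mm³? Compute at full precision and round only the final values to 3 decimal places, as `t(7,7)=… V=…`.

span = t_max - t_min = 4.6 - 0.46 = 4.140
L(7,7) = 29, L_eff = 29/255 = 0.113725
t(7,7) = 4.6 - 4.140·0.113725 = 4.129
Σt over all 10·8 pixels = 872689/4250 ≈ 205.3385882
V = pitch²·Σt = 1.73²·872689/4250 = 614.558

t(7,7)=4.129 V=614.558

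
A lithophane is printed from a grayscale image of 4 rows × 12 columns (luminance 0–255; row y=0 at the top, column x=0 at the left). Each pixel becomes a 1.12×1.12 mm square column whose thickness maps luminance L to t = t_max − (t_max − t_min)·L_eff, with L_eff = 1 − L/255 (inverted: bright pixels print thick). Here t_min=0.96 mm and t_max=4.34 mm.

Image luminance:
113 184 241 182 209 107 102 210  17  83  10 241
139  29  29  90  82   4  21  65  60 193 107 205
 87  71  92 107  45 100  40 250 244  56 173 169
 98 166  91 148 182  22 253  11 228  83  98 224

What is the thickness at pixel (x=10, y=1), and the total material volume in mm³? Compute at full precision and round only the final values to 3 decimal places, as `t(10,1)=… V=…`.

t(10,1)=2.378 V=153.591

span = t_max - t_min = 4.34 - 0.96 = 3.380
L(10,1) = 107, L_eff = 1 - 107/255 = 0.580392 (inverted)
t(10,1) = 4.34 - 3.380·0.580392 = 2.378
Σt over all 4·12 pixels = 1561129/12750 ≈ 122.4414902
V = pitch²·Σt = 1.12²·1561129/12750 = 153.591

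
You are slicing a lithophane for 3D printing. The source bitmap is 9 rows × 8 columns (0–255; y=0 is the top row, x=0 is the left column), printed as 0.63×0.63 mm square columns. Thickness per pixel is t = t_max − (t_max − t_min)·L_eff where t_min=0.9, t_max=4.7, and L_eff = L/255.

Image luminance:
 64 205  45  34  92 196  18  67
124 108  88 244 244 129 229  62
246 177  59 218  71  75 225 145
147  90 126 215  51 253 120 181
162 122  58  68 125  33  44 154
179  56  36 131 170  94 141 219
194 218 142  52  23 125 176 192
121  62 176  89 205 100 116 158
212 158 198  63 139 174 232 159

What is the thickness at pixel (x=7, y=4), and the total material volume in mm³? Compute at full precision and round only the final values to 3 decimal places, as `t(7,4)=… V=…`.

span = t_max - t_min = 4.7 - 0.9 = 3.800
L(7,4) = 154, L_eff = 154/255 = 0.603922
t(7,4) = 4.7 - 3.800·0.603922 = 2.405
Σt over all 9·8 pixels = 82868/425 ≈ 194.9835294
V = pitch²·Σt = 0.63²·82868/425 = 77.389

t(7,4)=2.405 V=77.389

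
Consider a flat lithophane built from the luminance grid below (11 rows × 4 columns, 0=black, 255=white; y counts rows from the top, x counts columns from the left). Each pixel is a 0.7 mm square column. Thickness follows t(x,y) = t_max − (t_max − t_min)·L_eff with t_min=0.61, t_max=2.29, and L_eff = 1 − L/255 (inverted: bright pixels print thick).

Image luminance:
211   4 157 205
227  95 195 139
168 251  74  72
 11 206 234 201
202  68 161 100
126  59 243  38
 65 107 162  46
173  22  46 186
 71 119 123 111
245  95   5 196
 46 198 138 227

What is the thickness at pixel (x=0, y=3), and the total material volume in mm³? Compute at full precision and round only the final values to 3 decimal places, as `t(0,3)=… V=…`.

span = t_max - t_min = 2.29 - 0.61 = 1.680
L(0,3) = 11, L_eff = 1 - 11/255 = 0.956863 (inverted)
t(0,3) = 2.29 - 1.680·0.956863 = 0.682
Σt over all 11·4 pixels = 138627/2125 ≈ 65.2362353
V = pitch²·Σt = 0.7²·138627/2125 = 31.966

t(0,3)=0.682 V=31.966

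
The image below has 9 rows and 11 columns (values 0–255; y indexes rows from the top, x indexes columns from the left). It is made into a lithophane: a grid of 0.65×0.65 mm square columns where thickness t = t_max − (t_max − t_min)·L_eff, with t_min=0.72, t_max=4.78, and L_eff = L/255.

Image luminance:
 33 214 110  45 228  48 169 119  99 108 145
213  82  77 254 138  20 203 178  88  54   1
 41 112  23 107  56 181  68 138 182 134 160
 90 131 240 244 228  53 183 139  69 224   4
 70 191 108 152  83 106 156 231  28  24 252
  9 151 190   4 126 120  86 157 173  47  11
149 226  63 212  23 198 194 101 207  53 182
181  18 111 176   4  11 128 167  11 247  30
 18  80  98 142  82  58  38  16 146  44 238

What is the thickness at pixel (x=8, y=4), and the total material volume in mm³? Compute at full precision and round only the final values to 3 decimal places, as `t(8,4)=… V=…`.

t(8,4)=4.334 V=122.173

span = t_max - t_min = 4.78 - 0.72 = 4.060
L(8,4) = 28, L_eff = 28/255 = 0.109804
t(8,4) = 4.78 - 4.060·0.109804 = 4.334
Σt over all 9·11 pixels = 1735/6 ≈ 289.1666667
V = pitch²·Σt = 0.65²·1735/6 = 122.173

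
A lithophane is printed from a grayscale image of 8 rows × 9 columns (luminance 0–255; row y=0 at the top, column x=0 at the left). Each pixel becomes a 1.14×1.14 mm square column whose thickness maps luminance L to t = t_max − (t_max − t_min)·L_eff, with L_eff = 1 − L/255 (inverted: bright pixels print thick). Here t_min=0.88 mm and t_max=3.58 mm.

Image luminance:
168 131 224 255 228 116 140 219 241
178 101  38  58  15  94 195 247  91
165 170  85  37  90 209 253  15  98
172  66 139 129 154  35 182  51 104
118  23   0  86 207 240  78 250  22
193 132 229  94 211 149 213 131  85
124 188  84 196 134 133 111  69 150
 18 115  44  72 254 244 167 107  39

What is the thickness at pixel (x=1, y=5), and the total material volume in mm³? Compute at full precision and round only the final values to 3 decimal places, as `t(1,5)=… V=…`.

span = t_max - t_min = 3.58 - 0.88 = 2.700
L(1,5) = 132, L_eff = 1 - 132/255 = 0.482353 (inverted)
t(1,5) = 3.58 - 2.700·0.482353 = 2.278
Σt over all 8·9 pixels = 140283/850 ≈ 165.0388235
V = pitch²·Σt = 1.14²·140283/850 = 214.484

t(1,5)=2.278 V=214.484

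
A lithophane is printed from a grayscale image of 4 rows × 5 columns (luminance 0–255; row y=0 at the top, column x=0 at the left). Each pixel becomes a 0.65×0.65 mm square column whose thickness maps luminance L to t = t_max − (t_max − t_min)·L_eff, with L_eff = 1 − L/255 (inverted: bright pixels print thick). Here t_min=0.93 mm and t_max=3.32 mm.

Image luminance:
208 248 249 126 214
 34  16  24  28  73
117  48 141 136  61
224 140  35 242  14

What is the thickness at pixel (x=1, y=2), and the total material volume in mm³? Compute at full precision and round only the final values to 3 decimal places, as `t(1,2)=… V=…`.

span = t_max - t_min = 3.32 - 0.93 = 2.390
L(1,2) = 48, L_eff = 1 - 48/255 = 0.811765 (inverted)
t(1,2) = 3.32 - 2.390·0.811765 = 1.380
Σt over all 4·5 pixels = 521321/12750 ≈ 40.8879216
V = pitch²·Σt = 0.65²·521321/12750 = 17.275

t(1,2)=1.380 V=17.275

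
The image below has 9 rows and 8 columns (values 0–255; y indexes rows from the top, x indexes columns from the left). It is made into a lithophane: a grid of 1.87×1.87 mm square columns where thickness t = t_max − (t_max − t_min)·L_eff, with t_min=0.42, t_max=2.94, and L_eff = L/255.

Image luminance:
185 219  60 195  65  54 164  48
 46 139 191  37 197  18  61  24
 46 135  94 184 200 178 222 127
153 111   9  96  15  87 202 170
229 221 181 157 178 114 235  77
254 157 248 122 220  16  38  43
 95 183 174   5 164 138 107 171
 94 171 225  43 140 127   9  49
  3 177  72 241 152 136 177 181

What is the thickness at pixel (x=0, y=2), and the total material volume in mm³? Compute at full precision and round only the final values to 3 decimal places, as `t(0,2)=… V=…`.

span = t_max - t_min = 2.94 - 0.42 = 2.520
L(0,2) = 46, L_eff = 46/255 = 0.180392
t(0,2) = 2.94 - 2.520·0.180392 = 2.485
Σt over all 9·8 pixels = 255444/2125 ≈ 120.2089412
V = pitch²·Σt = 1.87²·255444/2125 = 420.359

t(0,2)=2.485 V=420.359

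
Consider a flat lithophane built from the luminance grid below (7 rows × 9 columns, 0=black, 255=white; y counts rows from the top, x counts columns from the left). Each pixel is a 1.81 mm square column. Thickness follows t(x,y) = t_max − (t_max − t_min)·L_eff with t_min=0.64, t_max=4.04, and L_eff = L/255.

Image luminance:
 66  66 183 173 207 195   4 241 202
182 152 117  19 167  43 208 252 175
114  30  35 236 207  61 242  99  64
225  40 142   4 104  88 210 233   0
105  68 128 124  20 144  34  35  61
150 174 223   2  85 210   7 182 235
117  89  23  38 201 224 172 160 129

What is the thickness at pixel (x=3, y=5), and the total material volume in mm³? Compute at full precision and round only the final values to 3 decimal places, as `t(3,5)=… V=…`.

t(3,5)=4.013 V=487.615

span = t_max - t_min = 4.04 - 0.64 = 3.400
L(3,5) = 2, L_eff = 2/255 = 0.007843
t(3,5) = 4.04 - 3.400·0.007843 = 4.013
Σt over all 7·9 pixels = 148.84
V = pitch²·Σt = 1.81²·148.84 = 487.615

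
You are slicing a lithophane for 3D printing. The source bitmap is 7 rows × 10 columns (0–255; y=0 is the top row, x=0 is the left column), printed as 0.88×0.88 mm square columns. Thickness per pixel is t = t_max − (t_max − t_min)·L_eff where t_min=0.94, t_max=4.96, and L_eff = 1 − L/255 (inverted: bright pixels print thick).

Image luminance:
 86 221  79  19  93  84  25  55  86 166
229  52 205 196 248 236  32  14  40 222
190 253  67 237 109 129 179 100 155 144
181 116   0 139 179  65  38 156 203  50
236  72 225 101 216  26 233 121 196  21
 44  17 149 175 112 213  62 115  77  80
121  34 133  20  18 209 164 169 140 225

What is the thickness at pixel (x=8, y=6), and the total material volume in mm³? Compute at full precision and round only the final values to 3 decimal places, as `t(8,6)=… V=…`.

span = t_max - t_min = 4.96 - 0.94 = 4.020
L(8,6) = 140, L_eff = 1 - 140/255 = 0.450980 (inverted)
t(8,6) = 4.96 - 4.020·0.450980 = 3.147
Σt over all 7·10 pixels = 434692/2125 ≈ 204.5609412
V = pitch²·Σt = 0.88²·434692/2125 = 158.412

t(8,6)=3.147 V=158.412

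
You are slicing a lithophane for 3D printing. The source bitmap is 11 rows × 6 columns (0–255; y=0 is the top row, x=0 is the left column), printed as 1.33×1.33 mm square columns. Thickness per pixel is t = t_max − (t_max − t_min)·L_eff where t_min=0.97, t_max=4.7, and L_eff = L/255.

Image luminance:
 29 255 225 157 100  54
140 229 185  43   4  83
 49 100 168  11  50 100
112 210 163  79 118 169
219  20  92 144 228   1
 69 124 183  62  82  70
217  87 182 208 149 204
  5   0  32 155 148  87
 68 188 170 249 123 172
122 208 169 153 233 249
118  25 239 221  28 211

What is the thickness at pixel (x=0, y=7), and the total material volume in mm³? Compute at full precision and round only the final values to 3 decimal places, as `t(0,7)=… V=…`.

t(0,7)=4.627 V=327.563

span = t_max - t_min = 4.7 - 0.97 = 3.730
L(0,7) = 5, L_eff = 5/255 = 0.019608
t(0,7) = 4.7 - 3.730·0.019608 = 4.627
Σt over all 11·6 pixels = 1574023/8500 ≈ 185.1791765
V = pitch²·Σt = 1.33²·1574023/8500 = 327.563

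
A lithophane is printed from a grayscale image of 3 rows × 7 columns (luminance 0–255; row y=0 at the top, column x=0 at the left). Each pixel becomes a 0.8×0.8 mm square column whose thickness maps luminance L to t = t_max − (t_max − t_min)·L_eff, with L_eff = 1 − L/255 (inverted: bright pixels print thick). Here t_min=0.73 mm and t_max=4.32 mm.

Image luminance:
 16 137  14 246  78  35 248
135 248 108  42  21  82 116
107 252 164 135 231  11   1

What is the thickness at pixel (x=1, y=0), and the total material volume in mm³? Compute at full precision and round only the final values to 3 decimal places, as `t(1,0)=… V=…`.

span = t_max - t_min = 4.32 - 0.73 = 3.590
L(1,0) = 137, L_eff = 1 - 137/255 = 0.462745 (inverted)
t(1,0) = 4.32 - 3.590·0.462745 = 2.659
Σt over all 3·7 pixels = 105184/2125 ≈ 49.4983529
V = pitch²·Σt = 0.8²·105184/2125 = 31.679

t(1,0)=2.659 V=31.679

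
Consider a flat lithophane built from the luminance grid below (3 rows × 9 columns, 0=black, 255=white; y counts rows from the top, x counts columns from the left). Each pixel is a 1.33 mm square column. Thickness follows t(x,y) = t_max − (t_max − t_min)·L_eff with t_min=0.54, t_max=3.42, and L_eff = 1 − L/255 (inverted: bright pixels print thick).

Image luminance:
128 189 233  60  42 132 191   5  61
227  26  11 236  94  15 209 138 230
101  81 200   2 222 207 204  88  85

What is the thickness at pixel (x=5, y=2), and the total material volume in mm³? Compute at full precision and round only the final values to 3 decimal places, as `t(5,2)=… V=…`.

t(5,2)=2.878 V=94.056

span = t_max - t_min = 3.42 - 0.54 = 2.880
L(5,2) = 207, L_eff = 1 - 207/255 = 0.188235 (inverted)
t(5,2) = 3.42 - 2.880·0.188235 = 2.878
Σt over all 3·9 pixels = 53.172
V = pitch²·Σt = 1.33²·53.172 = 94.056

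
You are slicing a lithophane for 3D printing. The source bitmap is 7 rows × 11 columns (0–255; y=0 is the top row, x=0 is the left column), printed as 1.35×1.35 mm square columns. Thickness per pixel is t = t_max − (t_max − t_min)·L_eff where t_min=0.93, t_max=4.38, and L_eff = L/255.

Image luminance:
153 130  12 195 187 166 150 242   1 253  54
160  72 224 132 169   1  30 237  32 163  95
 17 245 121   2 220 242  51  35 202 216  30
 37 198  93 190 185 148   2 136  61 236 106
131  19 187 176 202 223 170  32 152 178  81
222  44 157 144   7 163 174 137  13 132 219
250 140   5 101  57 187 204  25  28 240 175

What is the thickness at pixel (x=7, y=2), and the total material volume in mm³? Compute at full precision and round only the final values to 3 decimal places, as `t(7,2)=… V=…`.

span = t_max - t_min = 4.38 - 0.93 = 3.450
L(7,2) = 35, L_eff = 35/255 = 0.137255
t(7,2) = 4.38 - 3.450·0.137255 = 3.906
Σt over all 7·11 pixels = 85801/425 ≈ 201.8847059
V = pitch²·Σt = 1.35²·85801/425 = 367.935

t(7,2)=3.906 V=367.935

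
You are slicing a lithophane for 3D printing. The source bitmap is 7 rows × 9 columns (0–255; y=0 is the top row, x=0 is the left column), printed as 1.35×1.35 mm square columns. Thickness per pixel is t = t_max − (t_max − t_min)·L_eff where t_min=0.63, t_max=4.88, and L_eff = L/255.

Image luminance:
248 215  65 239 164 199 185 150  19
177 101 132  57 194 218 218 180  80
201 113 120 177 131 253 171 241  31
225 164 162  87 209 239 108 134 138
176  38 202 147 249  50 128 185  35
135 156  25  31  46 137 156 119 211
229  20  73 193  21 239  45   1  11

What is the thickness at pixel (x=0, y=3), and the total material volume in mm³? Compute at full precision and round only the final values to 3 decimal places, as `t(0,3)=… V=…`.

t(0,3)=1.130 V=292.918

span = t_max - t_min = 4.88 - 0.63 = 4.250
L(0,3) = 225, L_eff = 225/255 = 0.882353
t(0,3) = 4.88 - 4.250·0.882353 = 1.130
Σt over all 7·9 pixels = 48217/300 ≈ 160.7233333
V = pitch²·Σt = 1.35²·48217/300 = 292.918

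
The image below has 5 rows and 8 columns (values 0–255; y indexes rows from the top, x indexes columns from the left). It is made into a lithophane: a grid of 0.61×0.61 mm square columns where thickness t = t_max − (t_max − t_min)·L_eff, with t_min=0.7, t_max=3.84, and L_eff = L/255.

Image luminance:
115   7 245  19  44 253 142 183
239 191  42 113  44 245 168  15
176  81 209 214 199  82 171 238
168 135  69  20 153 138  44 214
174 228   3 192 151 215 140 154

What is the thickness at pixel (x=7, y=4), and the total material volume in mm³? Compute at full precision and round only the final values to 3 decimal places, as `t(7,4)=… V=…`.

span = t_max - t_min = 3.84 - 0.7 = 3.140
L(7,4) = 154, L_eff = 154/255 = 0.603922
t(7,4) = 3.84 - 3.140·0.603922 = 1.944
Σt over all 5·8 pixels = 1074019/12750 ≈ 84.2367843
V = pitch²·Σt = 0.61²·1074019/12750 = 31.345

t(7,4)=1.944 V=31.345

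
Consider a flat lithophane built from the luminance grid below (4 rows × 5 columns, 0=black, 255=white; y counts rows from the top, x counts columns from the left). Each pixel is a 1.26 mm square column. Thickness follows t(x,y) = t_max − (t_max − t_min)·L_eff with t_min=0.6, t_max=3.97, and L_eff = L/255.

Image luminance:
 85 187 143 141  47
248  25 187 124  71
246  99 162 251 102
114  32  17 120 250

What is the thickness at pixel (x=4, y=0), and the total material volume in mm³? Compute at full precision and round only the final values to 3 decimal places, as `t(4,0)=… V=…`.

t(4,0)=3.349 V=70.434

span = t_max - t_min = 3.97 - 0.6 = 3.370
L(4,0) = 47, L_eff = 47/255 = 0.184314
t(4,0) = 3.97 - 3.370·0.184314 = 3.349
Σt over all 4·5 pixels = 1131313/25500 ≈ 44.3652157
V = pitch²·Σt = 1.26²·1131313/25500 = 70.434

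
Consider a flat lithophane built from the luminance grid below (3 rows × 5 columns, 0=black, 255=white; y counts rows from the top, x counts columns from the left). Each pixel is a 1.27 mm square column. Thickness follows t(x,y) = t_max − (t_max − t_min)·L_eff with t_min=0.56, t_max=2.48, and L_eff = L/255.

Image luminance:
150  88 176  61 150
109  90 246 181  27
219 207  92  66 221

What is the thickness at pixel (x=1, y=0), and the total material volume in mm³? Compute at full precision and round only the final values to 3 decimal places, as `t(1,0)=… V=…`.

span = t_max - t_min = 2.48 - 0.56 = 1.920
L(1,0) = 88, L_eff = 88/255 = 0.345098
t(1,0) = 2.48 - 1.920·0.345098 = 1.817
Σt over all 3·5 pixels = 45722/2125 ≈ 21.5162353
V = pitch²·Σt = 1.27²·45722/2125 = 34.704

t(1,0)=1.817 V=34.704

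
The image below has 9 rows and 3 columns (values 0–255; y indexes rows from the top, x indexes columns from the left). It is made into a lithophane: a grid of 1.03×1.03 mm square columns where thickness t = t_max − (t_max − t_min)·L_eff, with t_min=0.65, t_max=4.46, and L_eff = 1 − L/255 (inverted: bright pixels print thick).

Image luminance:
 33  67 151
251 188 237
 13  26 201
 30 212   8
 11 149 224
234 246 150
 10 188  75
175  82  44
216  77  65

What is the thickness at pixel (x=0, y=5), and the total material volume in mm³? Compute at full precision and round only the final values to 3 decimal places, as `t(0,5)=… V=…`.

span = t_max - t_min = 4.46 - 0.65 = 3.810
L(0,5) = 234, L_eff = 1 - 234/255 = 0.082353 (inverted)
t(0,5) = 4.46 - 3.810·0.082353 = 4.146
Σt over all 9·3 pixels = 144069/2125 ≈ 67.7971765
V = pitch²·Σt = 1.03²·144069/2125 = 71.926

t(0,5)=4.146 V=71.926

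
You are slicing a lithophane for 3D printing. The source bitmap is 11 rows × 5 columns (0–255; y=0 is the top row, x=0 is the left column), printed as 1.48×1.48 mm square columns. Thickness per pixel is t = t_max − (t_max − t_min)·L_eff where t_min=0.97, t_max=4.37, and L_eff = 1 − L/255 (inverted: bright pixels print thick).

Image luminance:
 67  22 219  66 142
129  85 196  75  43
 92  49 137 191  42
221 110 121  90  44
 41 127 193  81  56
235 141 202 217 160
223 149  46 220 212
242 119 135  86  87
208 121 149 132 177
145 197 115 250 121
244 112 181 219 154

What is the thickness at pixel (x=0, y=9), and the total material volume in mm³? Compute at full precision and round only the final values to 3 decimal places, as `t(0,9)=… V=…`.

t(0,9)=2.903 V=339.928

span = t_max - t_min = 4.37 - 0.97 = 3.400
L(0,9) = 145, L_eff = 1 - 145/255 = 0.431373 (inverted)
t(0,9) = 4.37 - 3.400·0.431373 = 2.903
Σt over all 11·5 pixels = 155.19
V = pitch²·Σt = 1.48²·155.19 = 339.928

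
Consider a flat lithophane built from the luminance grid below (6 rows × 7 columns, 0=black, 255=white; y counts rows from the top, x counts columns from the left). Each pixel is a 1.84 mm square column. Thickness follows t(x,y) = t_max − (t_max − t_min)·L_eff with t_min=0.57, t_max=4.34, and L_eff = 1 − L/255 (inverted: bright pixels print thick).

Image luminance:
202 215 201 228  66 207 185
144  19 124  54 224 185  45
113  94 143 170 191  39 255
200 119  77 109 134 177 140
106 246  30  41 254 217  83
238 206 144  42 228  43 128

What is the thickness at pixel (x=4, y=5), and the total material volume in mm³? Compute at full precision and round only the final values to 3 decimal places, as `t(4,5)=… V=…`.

t(4,5)=3.941 V=384.677

span = t_max - t_min = 4.34 - 0.57 = 3.770
L(4,5) = 228, L_eff = 1 - 228/255 = 0.105882 (inverted)
t(4,5) = 4.34 - 3.770·0.105882 = 3.941
Σt over all 6·7 pixels = 241446/2125 ≈ 113.6216471
V = pitch²·Σt = 1.84²·241446/2125 = 384.677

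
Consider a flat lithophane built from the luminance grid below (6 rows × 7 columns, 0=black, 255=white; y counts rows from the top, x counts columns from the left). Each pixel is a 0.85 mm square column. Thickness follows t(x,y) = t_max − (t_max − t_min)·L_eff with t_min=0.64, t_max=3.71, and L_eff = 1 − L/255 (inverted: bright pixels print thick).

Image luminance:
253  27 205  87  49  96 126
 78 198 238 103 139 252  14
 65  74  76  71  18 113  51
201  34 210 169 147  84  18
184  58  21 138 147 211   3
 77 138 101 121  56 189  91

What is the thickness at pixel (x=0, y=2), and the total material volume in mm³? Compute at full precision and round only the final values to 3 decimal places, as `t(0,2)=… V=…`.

span = t_max - t_min = 3.71 - 0.64 = 3.070
L(0,2) = 65, L_eff = 1 - 65/255 = 0.745098 (inverted)
t(0,2) = 3.71 - 3.070·0.745098 = 1.423
Σt over all 6·7 pixels = 712619/8500 ≈ 83.8375294
V = pitch²·Σt = 0.85²·712619/8500 = 60.573

t(0,2)=1.423 V=60.573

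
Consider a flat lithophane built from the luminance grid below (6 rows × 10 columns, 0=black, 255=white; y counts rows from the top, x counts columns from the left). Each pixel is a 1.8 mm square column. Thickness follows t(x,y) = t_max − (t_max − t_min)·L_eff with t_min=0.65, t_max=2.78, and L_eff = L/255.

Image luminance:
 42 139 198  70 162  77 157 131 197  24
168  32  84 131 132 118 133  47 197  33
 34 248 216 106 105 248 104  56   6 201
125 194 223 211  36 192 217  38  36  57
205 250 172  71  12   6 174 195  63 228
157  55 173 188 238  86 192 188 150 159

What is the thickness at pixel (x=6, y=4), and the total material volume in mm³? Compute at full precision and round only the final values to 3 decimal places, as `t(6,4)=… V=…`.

span = t_max - t_min = 2.78 - 0.65 = 2.130
L(6,4) = 174, L_eff = 174/255 = 0.682353
t(6,4) = 2.78 - 2.130·0.682353 = 1.327
Σt over all 6·10 pixels = 857823/8500 ≈ 100.9203529
V = pitch²·Σt = 1.8²·857823/8500 = 326.982

t(6,4)=1.327 V=326.982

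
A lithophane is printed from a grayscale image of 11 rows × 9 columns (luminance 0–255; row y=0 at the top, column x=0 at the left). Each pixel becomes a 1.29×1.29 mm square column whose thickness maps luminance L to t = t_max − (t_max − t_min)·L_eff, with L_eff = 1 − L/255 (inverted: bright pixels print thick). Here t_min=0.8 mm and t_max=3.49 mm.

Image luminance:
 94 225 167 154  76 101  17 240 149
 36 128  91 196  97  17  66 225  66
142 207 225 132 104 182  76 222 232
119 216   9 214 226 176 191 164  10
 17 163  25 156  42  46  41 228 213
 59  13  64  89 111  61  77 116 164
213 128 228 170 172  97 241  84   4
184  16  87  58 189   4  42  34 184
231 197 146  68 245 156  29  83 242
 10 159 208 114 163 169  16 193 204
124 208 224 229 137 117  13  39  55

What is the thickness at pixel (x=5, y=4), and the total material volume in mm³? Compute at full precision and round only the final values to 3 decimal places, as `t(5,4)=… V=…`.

t(5,4)=1.285 V=352.827

span = t_max - t_min = 3.49 - 0.8 = 2.690
L(5,4) = 46, L_eff = 1 - 46/255 = 0.819608 (inverted)
t(5,4) = 3.49 - 2.690·0.819608 = 1.285
Σt over all 11·9 pixels = 1802193/8500 ≈ 212.0227059
V = pitch²·Σt = 1.29²·1802193/8500 = 352.827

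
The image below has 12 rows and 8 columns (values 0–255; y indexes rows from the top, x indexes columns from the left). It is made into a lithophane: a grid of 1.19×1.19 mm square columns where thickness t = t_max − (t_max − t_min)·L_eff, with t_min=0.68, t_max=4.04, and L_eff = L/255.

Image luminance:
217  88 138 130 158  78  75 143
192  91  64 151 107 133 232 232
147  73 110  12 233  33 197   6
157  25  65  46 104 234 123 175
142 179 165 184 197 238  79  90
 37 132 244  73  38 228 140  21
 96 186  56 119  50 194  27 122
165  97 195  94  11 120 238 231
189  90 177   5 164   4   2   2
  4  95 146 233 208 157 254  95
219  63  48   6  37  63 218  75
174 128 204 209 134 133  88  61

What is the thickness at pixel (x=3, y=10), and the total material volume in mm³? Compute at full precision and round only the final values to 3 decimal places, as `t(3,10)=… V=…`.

span = t_max - t_min = 4.04 - 0.68 = 3.360
L(3,10) = 6, L_eff = 6/255 = 0.023529
t(3,10) = 4.04 - 3.360·0.023529 = 3.961
Σt over all 12·8 pixels = 492584/2125 ≈ 231.8042353
V = pitch²·Σt = 1.19²·492584/2125 = 328.258

t(3,10)=3.961 V=328.258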